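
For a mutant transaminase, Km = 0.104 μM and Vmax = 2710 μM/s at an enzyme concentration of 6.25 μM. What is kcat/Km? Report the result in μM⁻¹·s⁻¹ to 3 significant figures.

4170 μM⁻¹·s⁻¹

kcat = Vmax/[E]total = 2710/6.25 = 434 s⁻¹.
kcat/Km = 434/0.104 = 4170 μM⁻¹·s⁻¹.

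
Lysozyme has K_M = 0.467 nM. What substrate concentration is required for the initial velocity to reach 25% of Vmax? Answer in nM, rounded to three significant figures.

0.156 nM

v/Vmax = [S]/(Km+[S]) = 0.25, so [S] = Km·0.25/(1 − 0.25) = 0.467 × 0.3333.
[S] = 0.156 nM.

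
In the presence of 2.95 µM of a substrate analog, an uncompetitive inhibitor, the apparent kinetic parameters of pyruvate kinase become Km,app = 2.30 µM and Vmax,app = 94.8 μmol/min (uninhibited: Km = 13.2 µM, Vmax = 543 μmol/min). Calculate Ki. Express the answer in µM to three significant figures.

Uncompetitive: Vmax,app = Vmax/α (and Km,app = Km/α) with α = 1 + [I]/Ki.
α = Vmax/Vmax,app = 543/94.8 = 5.728.
Ki = [I]/(α − 1) = 2.95/4.728 = 0.624 µM.

0.624 µM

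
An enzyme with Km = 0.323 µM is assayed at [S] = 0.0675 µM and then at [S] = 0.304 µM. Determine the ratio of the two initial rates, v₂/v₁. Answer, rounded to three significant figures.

2.80

The fractional saturations are [S]/(Km+[S]) = 0.0675/0.3905 = 0.1729 and 0.304/0.6270 = 0.4848.
v₂/v₁ is just their ratio: 0.4848/0.1729 = 2.80.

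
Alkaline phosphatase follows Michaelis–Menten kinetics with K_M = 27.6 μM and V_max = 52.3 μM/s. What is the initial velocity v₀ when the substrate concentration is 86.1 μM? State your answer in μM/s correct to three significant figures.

39.6 μM/s

[S]/(Km+[S]) = 86.1/113.7 = 0.7573, the fractional saturation.
v = 0.7573 × Vmax = 0.7573 × 52.3 = 39.6 μM/s.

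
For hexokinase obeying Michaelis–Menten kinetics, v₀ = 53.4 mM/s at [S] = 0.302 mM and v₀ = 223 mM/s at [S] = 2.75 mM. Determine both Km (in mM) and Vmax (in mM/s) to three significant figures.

In reciprocal form, 1/v = (Km/Vmax)·(1/[S]) + 1/Vmax. The two points give (1/[S], 1/v) = (3.311, 0.01873) and (0.3636, 0.004484).
Slope = (0.01873 − 0.004484)/(3.311 − 0.3636) = 0.004832; intercept = 0.01873 − 0.004832×3.311 = 0.002727.
Vmax = 1/intercept = 367 mM/s; Km = slope × Vmax = 0.004832 × 367 = 1.77 mM.

Km = 1.77 mM; Vmax = 367 mM/s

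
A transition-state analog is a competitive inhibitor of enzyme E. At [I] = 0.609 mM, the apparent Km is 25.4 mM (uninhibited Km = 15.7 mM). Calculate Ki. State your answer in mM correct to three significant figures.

Competitive: Km,app = α·Km with α = 1 + [I]/Ki.
α = Km,app/Km = 25.4/15.7 = 1.618.
Ki = [I]/(α − 1) = 0.609/0.6178 = 0.986 mM.

0.986 mM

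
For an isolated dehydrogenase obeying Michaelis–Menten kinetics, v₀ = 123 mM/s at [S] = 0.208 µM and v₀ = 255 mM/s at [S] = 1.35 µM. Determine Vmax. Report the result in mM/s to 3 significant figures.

In reciprocal form, 1/v = (Km/Vmax)·(1/[S]) + 1/Vmax. The two points give (1/[S], 1/v) = (4.808, 0.008130) and (0.7407, 0.003922).
Slope = (0.008130 − 0.003922)/(4.808 − 0.7407) = 0.001035; intercept = 0.008130 − 0.001035×4.808 = 0.003155.
Vmax = 1/intercept = 317 mM/s; Km = slope × Vmax = 0.001035 × 317 = 0.328 µM.

317 mM/s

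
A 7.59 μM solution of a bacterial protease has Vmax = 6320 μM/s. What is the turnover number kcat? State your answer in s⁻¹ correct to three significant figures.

kcat = Vmax/[E]total = 6320 μM/s / 7.59 μM = 833 s⁻¹.

833 s⁻¹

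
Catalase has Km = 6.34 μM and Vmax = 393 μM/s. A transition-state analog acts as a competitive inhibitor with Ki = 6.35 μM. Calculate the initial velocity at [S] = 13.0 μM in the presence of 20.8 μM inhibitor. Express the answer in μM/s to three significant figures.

127 μM/s

With α = 1 + [I]/Ki = 1 + 20.8/6.35 = 4.276, the competitive rate law is v = Vmax[S] / (αKm + [S]).
v = 393×13.0 / (4.276×6.34 + 13.0) = 5109/40.11 = 127 μM/s.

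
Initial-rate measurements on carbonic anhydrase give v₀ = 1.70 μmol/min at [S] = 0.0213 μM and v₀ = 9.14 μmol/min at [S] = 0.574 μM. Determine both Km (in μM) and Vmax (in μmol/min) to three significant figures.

In reciprocal form, 1/v = (Km/Vmax)·(1/[S]) + 1/Vmax. The two points give (1/[S], 1/v) = (46.95, 0.5882) and (1.742, 0.1094).
Slope = (0.5882 − 0.1094)/(46.95 − 1.742) = 0.01059; intercept = 0.5882 − 0.01059×46.95 = 0.09096.
Vmax = 1/intercept = 11.0 μmol/min; Km = slope × Vmax = 0.01059 × 11.0 = 0.116 μM.

Km = 0.116 μM; Vmax = 11.0 μmol/min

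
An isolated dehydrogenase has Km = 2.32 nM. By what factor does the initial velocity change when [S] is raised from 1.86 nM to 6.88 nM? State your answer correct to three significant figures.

1.68

Since Vmax cancels, v₂/v₁ = [S]₂(Km+[S]₁) / [S]₁(Km+[S]₂).
= 6.88×(2.32+1.86) / (1.86×(2.32+6.88)) = 28.76/17.11 = 1.68.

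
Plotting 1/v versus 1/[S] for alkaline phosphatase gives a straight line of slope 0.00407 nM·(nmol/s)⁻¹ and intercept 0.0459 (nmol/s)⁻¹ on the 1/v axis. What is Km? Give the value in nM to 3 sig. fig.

y-intercept = 1/Vmax ⇒ Vmax = 21.8 nmol/s; slope = Km/Vmax ⇒ Km = slope × Vmax.
Km = 0.00407 × 21.8 = 0.0887 nM.

0.0887 nM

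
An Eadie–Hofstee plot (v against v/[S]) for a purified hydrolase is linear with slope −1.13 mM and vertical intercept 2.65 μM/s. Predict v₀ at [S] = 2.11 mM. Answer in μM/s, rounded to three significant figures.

In the Eadie–Hofstee form v = Vmax − Km·(v/[S]), the slope is −Km and the intercept is Vmax, so Km = 1.13 mM and Vmax = 2.65 μM/s.
v = 2.65 × 2.11/(1.13 + 2.11) = 1.73 μM/s.

1.73 μM/s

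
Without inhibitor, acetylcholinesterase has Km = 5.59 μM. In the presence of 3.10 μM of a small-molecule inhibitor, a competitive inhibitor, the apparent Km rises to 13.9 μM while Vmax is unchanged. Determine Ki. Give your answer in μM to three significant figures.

2.09 μM

Competitive: Km,app = α·Km with α = 1 + [I]/Ki.
α = Km,app/Km = 13.9/5.59 = 2.487.
Ki = [I]/(α − 1) = 3.10/1.487 = 2.09 μM.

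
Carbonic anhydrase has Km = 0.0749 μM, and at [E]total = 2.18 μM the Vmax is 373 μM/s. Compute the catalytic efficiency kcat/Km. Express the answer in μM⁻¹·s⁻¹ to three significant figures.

2280 μM⁻¹·s⁻¹

kcat = Vmax/[E]total = 373/2.18 = 171 s⁻¹.
kcat/Km = 171/0.0749 = 2280 μM⁻¹·s⁻¹.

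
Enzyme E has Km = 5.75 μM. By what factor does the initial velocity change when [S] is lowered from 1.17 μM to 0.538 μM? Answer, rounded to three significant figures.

0.506

The fractional saturations are [S]/(Km+[S]) = 1.17/6.920 = 0.1691 and 0.538/6.288 = 0.08556.
v₂/v₁ is just their ratio: 0.08556/0.1691 = 0.506.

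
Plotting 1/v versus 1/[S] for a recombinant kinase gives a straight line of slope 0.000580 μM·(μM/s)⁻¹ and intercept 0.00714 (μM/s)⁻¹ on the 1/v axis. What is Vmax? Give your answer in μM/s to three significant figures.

140 μM/s

The y-intercept of a Lineweaver–Burk plot equals 1/Vmax, so Vmax = 1/0.00714 = 140 μM/s.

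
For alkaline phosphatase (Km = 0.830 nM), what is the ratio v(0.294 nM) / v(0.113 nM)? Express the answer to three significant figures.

Since Vmax cancels, v₂/v₁ = [S]₂(Km+[S]₁) / [S]₁(Km+[S]₂).
= 0.294×(0.830+0.113) / (0.113×(0.830+0.294)) = 0.2772/0.1270 = 2.18.

2.18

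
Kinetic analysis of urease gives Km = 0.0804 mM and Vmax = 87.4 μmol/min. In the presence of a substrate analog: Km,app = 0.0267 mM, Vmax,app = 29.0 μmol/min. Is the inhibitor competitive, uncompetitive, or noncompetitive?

Both Km and Vmax decrease by the same factor (~3.01-fold) — characteristic of uncompetitive inhibition.

uncompetitive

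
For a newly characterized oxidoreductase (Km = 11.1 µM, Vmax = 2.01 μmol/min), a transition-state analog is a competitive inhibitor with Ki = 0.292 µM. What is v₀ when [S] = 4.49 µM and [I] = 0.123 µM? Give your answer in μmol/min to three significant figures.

With α = 1 + [I]/Ki = 1 + 0.123/0.292 = 1.421, the competitive rate law is v = Vmax[S] / (αKm + [S]).
v = 2.01×4.49 / (1.421×11.1 + 4.49) = 9.025/20.27 = 0.445 μmol/min.

0.445 μmol/min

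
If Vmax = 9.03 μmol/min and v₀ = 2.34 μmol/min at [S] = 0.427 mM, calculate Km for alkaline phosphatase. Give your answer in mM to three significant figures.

1.22 mM

v/Vmax = 2.34/9.03 = 0.2591 = [S]/(Km+[S]).
So Km + [S] = [S]/0.2591 = 1.648 mM, giving Km = 1.648 − 0.427 = 1.22 mM.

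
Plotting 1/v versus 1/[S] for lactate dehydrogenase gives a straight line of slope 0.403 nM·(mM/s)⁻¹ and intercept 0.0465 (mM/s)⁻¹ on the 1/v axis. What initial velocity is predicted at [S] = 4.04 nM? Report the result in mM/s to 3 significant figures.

6.84 mM/s

The y-intercept is 1/Vmax, so Vmax = 1/0.0465 = 21.5 mM/s.
The slope is Km/Vmax, so Km = 0.403 × 21.5 = 8.67 nM.
Then v = 21.5 × 4.04/(8.67 + 4.04) = 6.84 mM/s.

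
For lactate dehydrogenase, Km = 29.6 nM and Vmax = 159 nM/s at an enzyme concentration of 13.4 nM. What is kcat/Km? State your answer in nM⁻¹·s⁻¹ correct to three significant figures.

kcat = Vmax/[E]total = 159/13.4 = 11.9 s⁻¹.
kcat/Km = 11.9/29.6 = 0.401 nM⁻¹·s⁻¹.

0.401 nM⁻¹·s⁻¹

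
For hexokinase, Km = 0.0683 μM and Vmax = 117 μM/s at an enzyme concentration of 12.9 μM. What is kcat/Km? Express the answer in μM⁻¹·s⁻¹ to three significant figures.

133 μM⁻¹·s⁻¹

kcat = Vmax/[E]total = 117/12.9 = 9.07 s⁻¹.
kcat/Km = 9.07/0.0683 = 133 μM⁻¹·s⁻¹.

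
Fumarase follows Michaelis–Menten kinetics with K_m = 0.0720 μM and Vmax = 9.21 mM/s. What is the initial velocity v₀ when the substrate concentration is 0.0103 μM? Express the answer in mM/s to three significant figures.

1.15 mM/s

v = Vmax·[S]/(Km + [S]) = 9.21 × 0.0103 / (0.0720 + 0.0103)
  = 0.09486 / 0.08230 = 1.15 mM/s.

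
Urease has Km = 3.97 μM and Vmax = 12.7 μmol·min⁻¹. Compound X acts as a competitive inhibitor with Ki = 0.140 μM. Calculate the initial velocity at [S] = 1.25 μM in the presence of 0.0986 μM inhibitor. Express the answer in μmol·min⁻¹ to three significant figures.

1.98 μmol·min⁻¹

With α = 1 + [I]/Ki = 1 + 0.0986/0.140 = 1.704, the competitive rate law is v = Vmax[S] / (αKm + [S]).
v = 12.7×1.25 / (1.704×3.97 + 1.25) = 15.88/8.016 = 1.98 μmol·min⁻¹.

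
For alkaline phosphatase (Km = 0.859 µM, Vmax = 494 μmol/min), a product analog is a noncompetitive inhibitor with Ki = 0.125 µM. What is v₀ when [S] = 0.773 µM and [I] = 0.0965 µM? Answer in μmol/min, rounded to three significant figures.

132 μmol/min

With α = 1 + [I]/Ki = 1 + 0.0965/0.125 = 1.772, the noncompetitive rate law is v = (Vmax/α)·[S] / (Km + [S]).
v = (494/1.772)×0.773 / (0.859 + 0.773) = 215.5/1.632 = 132 μmol/min.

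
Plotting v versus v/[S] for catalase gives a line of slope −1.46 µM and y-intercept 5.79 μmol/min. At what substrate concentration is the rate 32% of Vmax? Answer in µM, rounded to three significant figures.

The Eadie–Hofstee slope gives Km = 1.46 µM (slope = −Km).
v/Vmax = [S]/(Km+[S]) = 0.32 ⇒ [S] = Km·0.32/(1−0.32) = 1.46 × 0.4706 = 0.687 µM.

0.687 µM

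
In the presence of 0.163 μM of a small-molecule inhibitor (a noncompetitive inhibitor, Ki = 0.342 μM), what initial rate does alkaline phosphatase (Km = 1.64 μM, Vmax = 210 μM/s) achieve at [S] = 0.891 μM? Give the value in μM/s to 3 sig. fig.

50.1 μM/s

With α = 1 + [I]/Ki = 1 + 0.163/0.342 = 1.477, the noncompetitive rate law is v = (Vmax/α)·[S] / (Km + [S]).
v = (210/1.477)×0.891 / (1.64 + 0.891) = 126.7/2.531 = 50.1 μM/s.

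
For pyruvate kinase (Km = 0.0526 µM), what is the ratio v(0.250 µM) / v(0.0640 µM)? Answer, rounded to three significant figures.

1.51

The fractional saturations are [S]/(Km+[S]) = 0.0640/0.1166 = 0.5489 and 0.250/0.3026 = 0.8262.
v₂/v₁ is just their ratio: 0.8262/0.5489 = 1.51.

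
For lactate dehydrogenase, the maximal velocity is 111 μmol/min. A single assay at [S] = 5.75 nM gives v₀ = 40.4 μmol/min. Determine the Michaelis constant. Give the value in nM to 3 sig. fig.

10.0 nM

From v = Vmax[S]/(Km+[S]), Km = [S](Vmax − v)/v.
Km = 5.75 × (111 − 40.4) / 40.4 = 406.0/40.4 = 10.0 nM.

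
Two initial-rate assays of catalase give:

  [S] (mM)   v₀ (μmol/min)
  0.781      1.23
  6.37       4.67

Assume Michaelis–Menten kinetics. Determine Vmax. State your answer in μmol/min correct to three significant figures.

7.67 μmol/min

From v = Vmax[S]/(Km+[S]), each point gives Vmax = v(Km+[S])/[S].
Equating: 1.23(Km+0.781)/0.781 = 4.67(Km+6.37)/6.37.
1.575·Km + 1.23 = 0.7331·Km + 4.67, so (1.575 − 0.7331)·Km = 4.67 − 1.23.
Km = 3.440/0.8418 = 4.09 mM; then Vmax = 1.23(4.09+0.781)/0.781 = 7.67 μmol/min.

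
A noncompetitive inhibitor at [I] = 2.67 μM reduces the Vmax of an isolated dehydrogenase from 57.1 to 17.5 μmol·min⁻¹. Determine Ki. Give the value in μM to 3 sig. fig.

Noncompetitive: Vmax,app = Vmax/α with α = 1 + [I]/Ki.
α = Vmax/Vmax,app = 57.1/17.5 = 3.263.
Ki = [I]/(α − 1) = 2.67/2.263 = 1.18 μM.

1.18 μM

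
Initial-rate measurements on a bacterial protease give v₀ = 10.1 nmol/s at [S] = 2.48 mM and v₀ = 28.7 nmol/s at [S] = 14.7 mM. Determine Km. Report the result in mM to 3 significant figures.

In reciprocal form, 1/v = (Km/Vmax)·(1/[S]) + 1/Vmax. The two points give (1/[S], 1/v) = (0.4032, 0.09901) and (0.06803, 0.03484).
Slope = (0.09901 − 0.03484)/(0.4032 − 0.06803) = 0.1914; intercept = 0.09901 − 0.1914×0.4032 = 0.02182.
Vmax = 1/intercept = 45.8 nmol/s; Km = slope × Vmax = 0.1914 × 45.8 = 8.77 mM.

8.77 mM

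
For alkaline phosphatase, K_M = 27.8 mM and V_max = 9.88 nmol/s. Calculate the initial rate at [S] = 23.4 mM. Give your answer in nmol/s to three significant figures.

v = Vmax·[S]/(Km + [S]) = 9.88 × 23.4 / (27.8 + 23.4)
  = 231.2 / 51.20 = 4.52 nmol/s.

4.52 nmol/s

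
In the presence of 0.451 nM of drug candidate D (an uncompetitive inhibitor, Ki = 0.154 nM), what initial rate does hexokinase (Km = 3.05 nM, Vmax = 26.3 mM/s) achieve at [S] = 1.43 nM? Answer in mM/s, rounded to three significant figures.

4.34 mM/s

α = 1 + [I]/Ki = 1 + 0.451/0.154 = 3.929.
For an uncompetitive inhibitor, both parameters are divided by α, giving Vmax/α and Km/α: Km,app = 0.776 nM, Vmax,app = 6.69 mM/s.
v = Vmax,app·[S]/(Km,app + [S]) = 6.69 × 1.43/(0.776 + 1.43) = 4.34 mM/s.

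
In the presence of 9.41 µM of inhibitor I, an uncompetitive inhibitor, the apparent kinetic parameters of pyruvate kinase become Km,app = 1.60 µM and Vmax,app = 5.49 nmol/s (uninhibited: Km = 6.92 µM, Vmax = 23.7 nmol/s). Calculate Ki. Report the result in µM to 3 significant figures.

2.84 µM

Uncompetitive: Vmax,app = Vmax/α (and Km,app = Km/α) with α = 1 + [I]/Ki.
α = Vmax/Vmax,app = 23.7/5.49 = 4.317.
Ki = [I]/(α − 1) = 9.41/3.317 = 2.84 µM.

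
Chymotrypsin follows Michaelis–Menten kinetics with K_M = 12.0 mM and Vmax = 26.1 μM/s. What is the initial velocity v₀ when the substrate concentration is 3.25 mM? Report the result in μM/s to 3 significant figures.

v = Vmax·[S]/(Km + [S]) = 26.1 × 3.25 / (12.0 + 3.25)
  = 84.82 / 15.25 = 5.56 μM/s.

5.56 μM/s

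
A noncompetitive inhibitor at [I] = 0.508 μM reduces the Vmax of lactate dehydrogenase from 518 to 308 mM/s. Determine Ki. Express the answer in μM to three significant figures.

Noncompetitive: Vmax,app = Vmax/α with α = 1 + [I]/Ki.
α = Vmax/Vmax,app = 518/308 = 1.682.
Ki = [I]/(α − 1) = 0.508/0.6818 = 0.745 μM.

0.745 μM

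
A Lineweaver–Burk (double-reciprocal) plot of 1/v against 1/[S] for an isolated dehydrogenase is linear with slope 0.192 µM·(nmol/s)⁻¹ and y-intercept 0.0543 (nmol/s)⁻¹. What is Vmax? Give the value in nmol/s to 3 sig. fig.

18.4 nmol/s

The y-intercept of a Lineweaver–Burk plot equals 1/Vmax, so Vmax = 1/0.0543 = 18.4 nmol/s.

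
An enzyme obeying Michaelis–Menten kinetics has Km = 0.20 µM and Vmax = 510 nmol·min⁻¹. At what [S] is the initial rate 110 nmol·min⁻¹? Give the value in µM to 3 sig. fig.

0.0550 µM

Rearranging v = Vmax[S]/(Km+[S]) gives [S] = Km·v/(Vmax − v).
[S] = 0.20 × 110 / (510 − 110) = 22.00/400.0 = 0.0550 µM.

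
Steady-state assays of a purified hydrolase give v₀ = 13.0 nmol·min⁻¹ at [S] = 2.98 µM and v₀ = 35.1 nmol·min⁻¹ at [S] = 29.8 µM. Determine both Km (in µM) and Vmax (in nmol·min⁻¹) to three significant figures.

In reciprocal form, 1/v = (Km/Vmax)·(1/[S]) + 1/Vmax. The two points give (1/[S], 1/v) = (0.3356, 0.07692) and (0.03356, 0.02849).
Slope = (0.07692 − 0.02849)/(0.3356 − 0.03356) = 0.1604; intercept = 0.07692 − 0.1604×0.3356 = 0.02311.
Vmax = 1/intercept = 43.3 nmol·min⁻¹; Km = slope × Vmax = 0.1604 × 43.3 = 6.94 µM.

Km = 6.94 µM; Vmax = 43.3 nmol·min⁻¹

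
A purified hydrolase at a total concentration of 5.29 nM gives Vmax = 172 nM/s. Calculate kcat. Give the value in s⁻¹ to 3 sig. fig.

kcat = Vmax/[E]total = 172 nM/s / 5.29 nM = 32.5 s⁻¹.

32.5 s⁻¹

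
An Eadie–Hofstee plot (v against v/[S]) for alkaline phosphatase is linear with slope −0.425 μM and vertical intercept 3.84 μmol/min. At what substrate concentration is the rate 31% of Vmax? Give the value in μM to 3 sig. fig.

The Eadie–Hofstee slope gives Km = 0.425 μM (slope = −Km).
v/Vmax = [S]/(Km+[S]) = 0.31 ⇒ [S] = Km·0.31/(1−0.31) = 0.425 × 0.4493 = 0.191 μM.

0.191 μM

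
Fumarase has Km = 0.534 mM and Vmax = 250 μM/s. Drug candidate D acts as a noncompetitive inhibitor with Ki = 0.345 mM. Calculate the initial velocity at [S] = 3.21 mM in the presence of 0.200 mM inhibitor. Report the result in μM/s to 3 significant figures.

With α = 1 + [I]/Ki = 1 + 0.200/0.345 = 1.580, the noncompetitive rate law is v = (Vmax/α)·[S] / (Km + [S]).
v = (250/1.580)×3.21 / (0.534 + 3.21) = 508.0/3.744 = 136 μM/s.

136 μM/s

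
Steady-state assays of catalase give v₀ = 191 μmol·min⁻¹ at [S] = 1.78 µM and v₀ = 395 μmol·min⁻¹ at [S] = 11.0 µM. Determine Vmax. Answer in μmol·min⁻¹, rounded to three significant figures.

498 μmol·min⁻¹

In reciprocal form, 1/v = (Km/Vmax)·(1/[S]) + 1/Vmax. The two points give (1/[S], 1/v) = (0.5618, 0.005236) and (0.09091, 0.002532).
Slope = (0.005236 − 0.002532)/(0.5618 − 0.09091) = 0.005742; intercept = 0.005236 − 0.005742×0.5618 = 0.002010.
Vmax = 1/intercept = 498 μmol·min⁻¹; Km = slope × Vmax = 0.005742 × 498 = 2.86 µM.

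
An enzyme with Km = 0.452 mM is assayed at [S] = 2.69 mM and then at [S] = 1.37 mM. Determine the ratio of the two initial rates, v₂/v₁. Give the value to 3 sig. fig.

Since Vmax cancels, v₂/v₁ = [S]₂(Km+[S]₁) / [S]₁(Km+[S]₂).
= 1.37×(0.452+2.69) / (2.69×(0.452+1.37)) = 4.305/4.901 = 0.878.

0.878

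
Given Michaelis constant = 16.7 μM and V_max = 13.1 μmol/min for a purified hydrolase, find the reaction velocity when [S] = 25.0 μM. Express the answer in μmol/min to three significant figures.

7.85 μmol/min

[S]/(Km+[S]) = 25.0/41.70 = 0.5995, the fractional saturation.
v = 0.5995 × Vmax = 0.5995 × 13.1 = 7.85 μmol/min.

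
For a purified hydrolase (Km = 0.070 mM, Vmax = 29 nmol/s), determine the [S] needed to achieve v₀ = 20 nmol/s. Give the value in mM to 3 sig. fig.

The required fractional saturation is v/Vmax = 20/29 = 0.6897.
Then [S]/(Km+[S]) = 0.6897 ⇒ [S] = 0.070 × 0.6897/(1 − 0.6897) = 0.156 mM.

0.156 mM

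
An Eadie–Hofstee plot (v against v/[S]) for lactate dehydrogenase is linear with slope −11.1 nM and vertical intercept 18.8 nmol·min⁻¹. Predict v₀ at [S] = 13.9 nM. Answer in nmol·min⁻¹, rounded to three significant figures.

10.5 nmol·min⁻¹

In the Eadie–Hofstee form v = Vmax − Km·(v/[S]), the slope is −Km and the intercept is Vmax, so Km = 11.1 nM and Vmax = 18.8 nmol·min⁻¹.
v = 18.8 × 13.9/(11.1 + 13.9) = 10.5 nmol·min⁻¹.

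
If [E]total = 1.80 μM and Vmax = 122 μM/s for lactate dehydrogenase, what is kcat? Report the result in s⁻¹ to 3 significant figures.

67.8 s⁻¹

kcat = Vmax/[E]total = 122 μM/s / 1.80 μM = 67.8 s⁻¹.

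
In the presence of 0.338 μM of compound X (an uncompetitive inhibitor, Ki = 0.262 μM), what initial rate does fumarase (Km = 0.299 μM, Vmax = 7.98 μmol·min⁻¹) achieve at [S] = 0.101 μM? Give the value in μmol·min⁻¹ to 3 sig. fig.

1.52 μmol·min⁻¹

α = 1 + [I]/Ki = 1 + 0.338/0.262 = 2.290.
For an uncompetitive inhibitor, both parameters are divided by α, giving Vmax/α and Km/α: Km,app = 0.131 μM, Vmax,app = 3.48 μmol·min⁻¹.
v = Vmax,app·[S]/(Km,app + [S]) = 3.48 × 0.101/(0.131 + 0.101) = 1.52 μmol·min⁻¹.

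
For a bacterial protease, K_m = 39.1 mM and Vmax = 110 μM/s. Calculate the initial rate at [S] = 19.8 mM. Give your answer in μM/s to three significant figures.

[S]/(Km+[S]) = 19.8/58.90 = 0.3362, the fractional saturation.
v = 0.3362 × Vmax = 0.3362 × 110 = 37.0 μM/s.

37.0 μM/s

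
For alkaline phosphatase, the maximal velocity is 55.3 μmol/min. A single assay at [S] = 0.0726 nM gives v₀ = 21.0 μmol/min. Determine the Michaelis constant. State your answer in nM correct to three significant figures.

0.119 nM

v/Vmax = 21.0/55.3 = 0.3797 = [S]/(Km+[S]).
So Km + [S] = [S]/0.3797 = 0.1912 nM, giving Km = 0.1912 − 0.0726 = 0.119 nM.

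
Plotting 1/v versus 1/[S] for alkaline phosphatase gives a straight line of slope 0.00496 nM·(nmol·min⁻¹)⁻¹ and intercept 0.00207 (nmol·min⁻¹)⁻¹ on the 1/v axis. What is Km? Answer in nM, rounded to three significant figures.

2.40 nM

y-intercept = 1/Vmax ⇒ Vmax = 483 nmol·min⁻¹; slope = Km/Vmax ⇒ Km = slope × Vmax.
Km = 0.00496 × 483 = 2.40 nM.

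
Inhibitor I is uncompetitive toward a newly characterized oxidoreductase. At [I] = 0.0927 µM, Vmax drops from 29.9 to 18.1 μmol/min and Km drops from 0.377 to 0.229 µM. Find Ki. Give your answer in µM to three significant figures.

0.142 µM

Uncompetitive: Vmax,app = Vmax/α (and Km,app = Km/α) with α = 1 + [I]/Ki.
α = Vmax/Vmax,app = 29.9/18.1 = 1.652.
Ki = [I]/(α − 1) = 0.0927/0.6519 = 0.142 µM.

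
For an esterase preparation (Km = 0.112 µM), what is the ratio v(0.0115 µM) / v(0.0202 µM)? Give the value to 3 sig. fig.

The fractional saturations are [S]/(Km+[S]) = 0.0202/0.1322 = 0.1528 and 0.0115/0.1235 = 0.09312.
v₂/v₁ is just their ratio: 0.09312/0.1528 = 0.609.

0.609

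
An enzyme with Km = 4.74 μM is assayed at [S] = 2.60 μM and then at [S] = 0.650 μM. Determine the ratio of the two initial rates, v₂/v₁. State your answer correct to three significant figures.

0.340

Since Vmax cancels, v₂/v₁ = [S]₂(Km+[S]₁) / [S]₁(Km+[S]₂).
= 0.650×(4.74+2.60) / (2.60×(4.74+0.650)) = 4.771/14.01 = 0.340.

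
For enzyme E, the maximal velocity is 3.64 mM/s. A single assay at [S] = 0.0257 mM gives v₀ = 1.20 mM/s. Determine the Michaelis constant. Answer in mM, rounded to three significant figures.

v/Vmax = 1.20/3.64 = 0.3297 = [S]/(Km+[S]).
So Km + [S] = [S]/0.3297 = 0.07796 mM, giving Km = 0.07796 − 0.0257 = 0.0523 mM.

0.0523 mM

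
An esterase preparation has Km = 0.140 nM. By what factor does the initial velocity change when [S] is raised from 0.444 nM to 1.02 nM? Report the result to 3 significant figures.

Since Vmax cancels, v₂/v₁ = [S]₂(Km+[S]₁) / [S]₁(Km+[S]₂).
= 1.02×(0.140+0.444) / (0.444×(0.140+1.02)) = 0.5957/0.5150 = 1.16.

1.16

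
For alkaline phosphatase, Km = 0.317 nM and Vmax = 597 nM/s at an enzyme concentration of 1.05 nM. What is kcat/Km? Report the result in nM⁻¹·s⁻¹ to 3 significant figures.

kcat = Vmax/[E]total = 597/1.05 = 569 s⁻¹.
kcat/Km = 569/0.317 = 1790 nM⁻¹·s⁻¹.

1790 nM⁻¹·s⁻¹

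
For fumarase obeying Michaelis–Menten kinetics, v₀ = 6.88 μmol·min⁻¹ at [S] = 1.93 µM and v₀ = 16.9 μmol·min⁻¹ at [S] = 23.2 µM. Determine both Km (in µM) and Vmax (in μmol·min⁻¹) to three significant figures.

In reciprocal form, 1/v = (Km/Vmax)·(1/[S]) + 1/Vmax. The two points give (1/[S], 1/v) = (0.5181, 0.1453) and (0.04310, 0.05917).
Slope = (0.1453 − 0.05917)/(0.5181 − 0.04310) = 0.1814; intercept = 0.1453 − 0.1814×0.5181 = 0.05135.
Vmax = 1/intercept = 19.5 μmol·min⁻¹; Km = slope × Vmax = 0.1814 × 19.5 = 3.53 µM.

Km = 3.53 µM; Vmax = 19.5 μmol·min⁻¹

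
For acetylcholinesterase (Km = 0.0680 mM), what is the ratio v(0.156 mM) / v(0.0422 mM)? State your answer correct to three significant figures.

The fractional saturations are [S]/(Km+[S]) = 0.0422/0.1102 = 0.3829 and 0.156/0.2240 = 0.6964.
v₂/v₁ is just their ratio: 0.6964/0.3829 = 1.82.

1.82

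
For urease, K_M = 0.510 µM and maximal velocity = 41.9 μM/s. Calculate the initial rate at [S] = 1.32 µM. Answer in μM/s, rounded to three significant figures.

30.2 μM/s

v = Vmax·[S]/(Km + [S]) = 41.9 × 1.32 / (0.510 + 1.32)
  = 55.31 / 1.830 = 30.2 μM/s.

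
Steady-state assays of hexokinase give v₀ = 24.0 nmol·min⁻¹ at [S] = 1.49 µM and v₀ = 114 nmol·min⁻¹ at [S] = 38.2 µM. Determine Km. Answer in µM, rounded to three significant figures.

6.86 µM

From v = Vmax[S]/(Km+[S]), each point gives Vmax = v(Km+[S])/[S].
Equating: 24.0(Km+1.49)/1.49 = 114(Km+38.2)/38.2.
16.11·Km + 24.0 = 2.984·Km + 114, so (16.11 − 2.984)·Km = 114 − 24.0.
Km = 90.00/13.12 = 6.86 µM; then Vmax = 24.0(6.86+1.49)/1.49 = 134 nmol·min⁻¹.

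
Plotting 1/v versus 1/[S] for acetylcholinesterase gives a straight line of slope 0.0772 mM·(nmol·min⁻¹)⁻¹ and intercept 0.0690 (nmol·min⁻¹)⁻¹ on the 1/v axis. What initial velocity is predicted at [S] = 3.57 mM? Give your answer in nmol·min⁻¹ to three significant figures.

11.0 nmol·min⁻¹

The y-intercept is 1/Vmax, so Vmax = 1/0.0690 = 14.5 nmol·min⁻¹.
The slope is Km/Vmax, so Km = 0.0772 × 14.5 = 1.12 mM.
Then v = 14.5 × 3.57/(1.12 + 3.57) = 11.0 nmol·min⁻¹.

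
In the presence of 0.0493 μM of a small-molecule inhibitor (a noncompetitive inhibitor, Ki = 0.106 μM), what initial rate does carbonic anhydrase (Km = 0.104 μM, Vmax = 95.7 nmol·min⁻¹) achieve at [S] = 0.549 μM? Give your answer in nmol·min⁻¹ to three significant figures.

With α = 1 + [I]/Ki = 1 + 0.0493/0.106 = 1.465, the noncompetitive rate law is v = (Vmax/α)·[S] / (Km + [S]).
v = (95.7/1.465)×0.549 / (0.104 + 0.549) = 35.86/0.6530 = 54.9 nmol·min⁻¹.

54.9 nmol·min⁻¹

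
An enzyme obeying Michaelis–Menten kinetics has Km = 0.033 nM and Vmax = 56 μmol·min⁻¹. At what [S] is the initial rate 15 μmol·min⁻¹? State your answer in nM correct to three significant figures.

The required fractional saturation is v/Vmax = 15/56 = 0.2679.
Then [S]/(Km+[S]) = 0.2679 ⇒ [S] = 0.033 × 0.2679/(1 − 0.2679) = 0.0121 nM.

0.0121 nM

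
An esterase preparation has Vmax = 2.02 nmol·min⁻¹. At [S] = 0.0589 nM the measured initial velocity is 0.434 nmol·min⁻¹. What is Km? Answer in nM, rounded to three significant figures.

v/Vmax = 0.434/2.02 = 0.2149 = [S]/(Km+[S]).
So Km + [S] = [S]/0.2149 = 0.2741 nM, giving Km = 0.2741 − 0.0589 = 0.215 nM.

0.215 nM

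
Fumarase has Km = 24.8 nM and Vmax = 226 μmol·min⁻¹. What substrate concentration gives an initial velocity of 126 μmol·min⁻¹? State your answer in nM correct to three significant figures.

31.2 nM

The required fractional saturation is v/Vmax = 126/226 = 0.5575.
Then [S]/(Km+[S]) = 0.5575 ⇒ [S] = 24.8 × 0.5575/(1 − 0.5575) = 31.2 nM.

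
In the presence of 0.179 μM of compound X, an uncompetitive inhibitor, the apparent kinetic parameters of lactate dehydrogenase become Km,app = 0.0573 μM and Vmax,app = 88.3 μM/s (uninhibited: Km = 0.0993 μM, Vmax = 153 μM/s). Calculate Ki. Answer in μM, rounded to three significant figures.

Uncompetitive: Vmax,app = Vmax/α (and Km,app = Km/α) with α = 1 + [I]/Ki.
α = Vmax/Vmax,app = 153/88.3 = 1.733.
Since α = 1 + [I]/Ki, [I]/Ki = 1.733 − 1 = 0.7327 and Ki = 0.179/0.7327 = 0.244 μM.

0.244 μM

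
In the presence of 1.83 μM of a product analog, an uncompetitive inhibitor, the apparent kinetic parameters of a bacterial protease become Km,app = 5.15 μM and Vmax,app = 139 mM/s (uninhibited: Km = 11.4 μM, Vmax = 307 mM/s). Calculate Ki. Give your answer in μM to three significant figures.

1.51 μM

Uncompetitive: Vmax,app = Vmax/α (and Km,app = Km/α) with α = 1 + [I]/Ki.
α = Vmax/Vmax,app = 307/139 = 2.209.
Since α = 1 + [I]/Ki, [I]/Ki = 2.209 − 1 = 1.209 and Ki = 1.83/1.209 = 1.51 μM.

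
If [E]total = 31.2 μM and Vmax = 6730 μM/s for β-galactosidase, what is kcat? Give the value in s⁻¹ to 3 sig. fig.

216 s⁻¹

kcat = Vmax/[E]total = 6730 μM/s / 31.2 μM = 216 s⁻¹.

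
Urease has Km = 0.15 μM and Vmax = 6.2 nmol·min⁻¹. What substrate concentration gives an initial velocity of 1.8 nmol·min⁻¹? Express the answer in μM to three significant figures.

0.0614 μM

Rearranging v = Vmax[S]/(Km+[S]) gives [S] = Km·v/(Vmax − v).
[S] = 0.15 × 1.8 / (6.2 − 1.8) = 0.2700/4.400 = 0.0614 μM.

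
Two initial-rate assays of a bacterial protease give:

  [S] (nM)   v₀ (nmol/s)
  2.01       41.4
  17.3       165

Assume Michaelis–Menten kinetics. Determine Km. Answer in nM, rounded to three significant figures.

11.2 nM

In reciprocal form, 1/v = (Km/Vmax)·(1/[S]) + 1/Vmax. The two points give (1/[S], 1/v) = (0.4975, 0.02415) and (0.05780, 0.006061).
Slope = (0.02415 − 0.006061)/(0.4975 − 0.05780) = 0.04115; intercept = 0.02415 − 0.04115×0.4975 = 0.003682.
Vmax = 1/intercept = 272 nmol/s; Km = slope × Vmax = 0.04115 × 272 = 11.2 nM.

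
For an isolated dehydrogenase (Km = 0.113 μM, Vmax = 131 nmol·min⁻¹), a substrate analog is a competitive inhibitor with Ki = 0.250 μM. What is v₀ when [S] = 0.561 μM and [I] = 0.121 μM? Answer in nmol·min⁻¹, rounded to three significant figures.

α = 1 + [I]/Ki = 1 + 0.121/0.250 = 1.484.
For a competitive inhibitor, Vmax is unchanged and the apparent Km becomes α·Km: Km,app = 0.168 μM, Vmax,app = 131 nmol·min⁻¹.
v = Vmax,app·[S]/(Km,app + [S]) = 131 × 0.561/(0.168 + 0.561) = 101 nmol·min⁻¹.

101 nmol·min⁻¹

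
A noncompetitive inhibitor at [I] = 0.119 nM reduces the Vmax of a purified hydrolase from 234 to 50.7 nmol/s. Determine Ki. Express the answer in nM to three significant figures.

Noncompetitive: Vmax,app = Vmax/α with α = 1 + [I]/Ki.
α = Vmax/Vmax,app = 234/50.7 = 4.615.
Since α = 1 + [I]/Ki, [I]/Ki = 4.615 − 1 = 3.615 and Ki = 0.119/3.615 = 0.0329 nM.

0.0329 nM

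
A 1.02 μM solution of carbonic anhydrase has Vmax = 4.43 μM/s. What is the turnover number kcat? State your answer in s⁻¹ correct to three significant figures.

4.34 s⁻¹

kcat = Vmax/[E]total = 4.43 μM/s / 1.02 μM = 4.34 s⁻¹.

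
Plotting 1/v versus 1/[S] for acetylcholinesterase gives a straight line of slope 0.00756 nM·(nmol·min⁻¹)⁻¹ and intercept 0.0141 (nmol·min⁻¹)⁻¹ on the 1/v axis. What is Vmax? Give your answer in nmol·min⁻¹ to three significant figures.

The y-intercept of a Lineweaver–Burk plot equals 1/Vmax, so Vmax = 1/0.0141 = 70.9 nmol·min⁻¹.

70.9 nmol·min⁻¹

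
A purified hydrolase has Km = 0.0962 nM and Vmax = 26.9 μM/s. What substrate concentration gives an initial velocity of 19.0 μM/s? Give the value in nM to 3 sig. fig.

0.231 nM

Rearranging v = Vmax[S]/(Km+[S]) gives [S] = Km·v/(Vmax − v).
[S] = 0.0962 × 19.0 / (26.9 − 19.0) = 1.828/7.900 = 0.231 nM.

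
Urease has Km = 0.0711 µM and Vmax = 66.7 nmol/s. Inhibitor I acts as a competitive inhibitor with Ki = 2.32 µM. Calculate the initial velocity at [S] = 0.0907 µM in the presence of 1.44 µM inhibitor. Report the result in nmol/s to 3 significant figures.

29.4 nmol/s

α = 1 + [I]/Ki = 1 + 1.44/2.32 = 1.621.
For a competitive inhibitor, Vmax is unchanged and the apparent Km becomes α·Km: Km,app = 0.115 µM, Vmax,app = 66.7 nmol/s.
v = Vmax,app·[S]/(Km,app + [S]) = 66.7 × 0.0907/(0.115 + 0.0907) = 29.4 nmol/s.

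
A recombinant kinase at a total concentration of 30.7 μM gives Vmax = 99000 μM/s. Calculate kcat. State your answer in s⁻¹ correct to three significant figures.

kcat = Vmax/[E]total = 99000 μM/s / 30.7 μM = 3220 s⁻¹.

3220 s⁻¹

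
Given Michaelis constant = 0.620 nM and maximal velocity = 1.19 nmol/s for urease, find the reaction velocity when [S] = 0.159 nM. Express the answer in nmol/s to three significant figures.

0.243 nmol/s

[S]/(Km+[S]) = 0.159/0.7790 = 0.2041, the fractional saturation.
v = 0.2041 × Vmax = 0.2041 × 1.19 = 0.243 nmol/s.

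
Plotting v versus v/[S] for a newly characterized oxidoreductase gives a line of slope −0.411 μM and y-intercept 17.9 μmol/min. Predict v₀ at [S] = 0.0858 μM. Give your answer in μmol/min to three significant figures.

In the Eadie–Hofstee form v = Vmax − Km·(v/[S]), the slope is −Km and the intercept is Vmax, so Km = 0.411 μM and Vmax = 17.9 μmol/min.
v = 17.9 × 0.0858/(0.411 + 0.0858) = 3.09 μmol/min.

3.09 μmol/min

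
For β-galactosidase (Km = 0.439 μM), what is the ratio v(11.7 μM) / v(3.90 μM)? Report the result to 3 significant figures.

1.07

Since Vmax cancels, v₂/v₁ = [S]₂(Km+[S]₁) / [S]₁(Km+[S]₂).
= 11.7×(0.439+3.90) / (3.90×(0.439+11.7)) = 50.77/47.34 = 1.07.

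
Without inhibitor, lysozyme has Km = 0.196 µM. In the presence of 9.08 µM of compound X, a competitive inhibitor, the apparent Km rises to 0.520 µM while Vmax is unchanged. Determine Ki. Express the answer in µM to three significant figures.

5.49 µM

Competitive: Km,app = α·Km with α = 1 + [I]/Ki.
α = Km,app/Km = 0.520/0.196 = 2.653.
Since α = 1 + [I]/Ki, [I]/Ki = 2.653 − 1 = 1.653 and Ki = 9.08/1.653 = 5.49 µM.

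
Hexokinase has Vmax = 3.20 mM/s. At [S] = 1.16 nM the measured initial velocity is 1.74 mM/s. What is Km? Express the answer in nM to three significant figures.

v/Vmax = 1.74/3.20 = 0.5438 = [S]/(Km+[S]).
So Km + [S] = [S]/0.5438 = 2.133 nM, giving Km = 2.133 − 1.16 = 0.973 nM.

0.973 nM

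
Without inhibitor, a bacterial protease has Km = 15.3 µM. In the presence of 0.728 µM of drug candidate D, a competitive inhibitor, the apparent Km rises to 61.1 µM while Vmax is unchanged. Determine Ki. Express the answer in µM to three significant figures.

0.243 µM

Competitive: Km,app = α·Km with α = 1 + [I]/Ki.
α = Km,app/Km = 61.1/15.3 = 3.993.
Since α = 1 + [I]/Ki, [I]/Ki = 3.993 − 1 = 2.993 and Ki = 0.728/2.993 = 0.243 µM.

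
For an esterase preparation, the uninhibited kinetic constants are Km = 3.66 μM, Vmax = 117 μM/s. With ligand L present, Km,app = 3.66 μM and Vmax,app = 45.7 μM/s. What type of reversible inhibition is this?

Vmax decreases (117 → 45.7 μM/s) while Km is unchanged — pure noncompetitive inhibition.

noncompetitive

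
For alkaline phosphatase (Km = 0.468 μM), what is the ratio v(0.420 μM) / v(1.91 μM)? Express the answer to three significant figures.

0.589

The fractional saturations are [S]/(Km+[S]) = 1.91/2.378 = 0.8032 and 0.420/0.8880 = 0.4730.
v₂/v₁ is just their ratio: 0.4730/0.8032 = 0.589.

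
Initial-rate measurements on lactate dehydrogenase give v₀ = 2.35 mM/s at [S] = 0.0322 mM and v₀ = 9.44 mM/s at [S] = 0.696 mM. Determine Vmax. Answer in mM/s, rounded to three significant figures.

11.1 mM/s

From v = Vmax[S]/(Km+[S]), each point gives Vmax = v(Km+[S])/[S].
Equating: 2.35(Km+0.0322)/0.0322 = 9.44(Km+0.696)/0.696.
72.98·Km + 2.35 = 13.56·Km + 9.44, so (72.98 − 13.56)·Km = 9.44 − 2.35.
Km = 7.090/59.42 = 0.119 mM; then Vmax = 2.35(0.119+0.0322)/0.0322 = 11.1 mM/s.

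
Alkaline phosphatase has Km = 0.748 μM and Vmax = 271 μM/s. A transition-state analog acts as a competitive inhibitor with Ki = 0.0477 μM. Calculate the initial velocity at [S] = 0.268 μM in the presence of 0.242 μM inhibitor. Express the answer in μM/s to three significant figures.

With α = 1 + [I]/Ki = 1 + 0.242/0.0477 = 6.073, the competitive rate law is v = Vmax[S] / (αKm + [S]).
v = 271×0.268 / (6.073×0.748 + 0.268) = 72.63/4.811 = 15.1 μM/s.

15.1 μM/s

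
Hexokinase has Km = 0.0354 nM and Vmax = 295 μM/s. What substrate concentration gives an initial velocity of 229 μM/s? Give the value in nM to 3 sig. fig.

Rearranging v = Vmax[S]/(Km+[S]) gives [S] = Km·v/(Vmax − v).
[S] = 0.0354 × 229 / (295 − 229) = 8.107/66.00 = 0.123 nM.

0.123 nM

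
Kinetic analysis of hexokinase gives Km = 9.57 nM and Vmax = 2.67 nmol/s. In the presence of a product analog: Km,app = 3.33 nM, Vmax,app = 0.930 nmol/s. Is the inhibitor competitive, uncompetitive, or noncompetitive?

uncompetitive

Both Km and Vmax decrease by the same factor (~2.87-fold) — characteristic of uncompetitive inhibition.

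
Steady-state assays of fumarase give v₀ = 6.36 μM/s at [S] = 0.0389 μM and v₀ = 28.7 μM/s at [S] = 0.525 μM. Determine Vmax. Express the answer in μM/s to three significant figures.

39.9 μM/s

In reciprocal form, 1/v = (Km/Vmax)·(1/[S]) + 1/Vmax. The two points give (1/[S], 1/v) = (25.71, 0.1572) and (1.905, 0.03484).
Slope = (0.1572 − 0.03484)/(25.71 − 1.905) = 0.005142; intercept = 0.1572 − 0.005142×25.71 = 0.02505.
Vmax = 1/intercept = 39.9 μM/s; Km = slope × Vmax = 0.005142 × 39.9 = 0.205 μM.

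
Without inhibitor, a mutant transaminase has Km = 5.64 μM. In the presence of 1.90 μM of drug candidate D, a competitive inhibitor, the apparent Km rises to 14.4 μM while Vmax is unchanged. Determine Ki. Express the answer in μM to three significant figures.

Competitive: Km,app = α·Km with α = 1 + [I]/Ki.
α = Km,app/Km = 14.4/5.64 = 2.553.
Since α = 1 + [I]/Ki, [I]/Ki = 2.553 − 1 = 1.553 and Ki = 1.90/1.553 = 1.22 μM.

1.22 μM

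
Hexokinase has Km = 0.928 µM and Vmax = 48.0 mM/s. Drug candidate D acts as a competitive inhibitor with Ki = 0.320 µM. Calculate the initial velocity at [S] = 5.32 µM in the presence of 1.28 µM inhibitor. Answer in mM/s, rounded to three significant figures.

25.6 mM/s

With α = 1 + [I]/Ki = 1 + 1.28/0.320 = 5.000, the competitive rate law is v = Vmax[S] / (αKm + [S]).
v = 48.0×5.32 / (5.000×0.928 + 5.32) = 255.4/9.960 = 25.6 mM/s.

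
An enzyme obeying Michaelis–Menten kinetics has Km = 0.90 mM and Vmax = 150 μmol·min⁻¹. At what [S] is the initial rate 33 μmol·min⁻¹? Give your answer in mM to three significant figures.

The required fractional saturation is v/Vmax = 33/150 = 0.2200.
Then [S]/(Km+[S]) = 0.2200 ⇒ [S] = 0.90 × 0.2200/(1 − 0.2200) = 0.254 mM.

0.254 mM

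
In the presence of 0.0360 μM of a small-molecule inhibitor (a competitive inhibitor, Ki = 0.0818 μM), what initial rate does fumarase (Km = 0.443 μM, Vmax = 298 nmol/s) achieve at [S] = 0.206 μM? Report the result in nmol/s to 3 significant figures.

α = 1 + [I]/Ki = 1 + 0.0360/0.0818 = 1.440.
For a competitive inhibitor, Vmax is unchanged and the apparent Km becomes α·Km: Km,app = 0.638 μM, Vmax,app = 298 nmol/s.
v = Vmax,app·[S]/(Km,app + [S]) = 298 × 0.206/(0.638 + 0.206) = 72.7 nmol/s.

72.7 nmol/s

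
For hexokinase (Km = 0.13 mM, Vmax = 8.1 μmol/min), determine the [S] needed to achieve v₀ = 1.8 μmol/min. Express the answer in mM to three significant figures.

0.0371 mM

The required fractional saturation is v/Vmax = 1.8/8.1 = 0.2222.
Then [S]/(Km+[S]) = 0.2222 ⇒ [S] = 0.13 × 0.2222/(1 − 0.2222) = 0.0371 mM.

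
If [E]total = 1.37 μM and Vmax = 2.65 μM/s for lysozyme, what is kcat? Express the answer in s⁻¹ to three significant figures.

kcat = Vmax/[E]total = 2.65 μM/s / 1.37 μM = 1.93 s⁻¹.

1.93 s⁻¹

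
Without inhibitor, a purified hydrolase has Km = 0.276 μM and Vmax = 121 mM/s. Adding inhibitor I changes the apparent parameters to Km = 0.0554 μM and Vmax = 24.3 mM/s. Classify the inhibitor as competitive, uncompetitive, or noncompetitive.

uncompetitive

Both Km and Vmax decrease by the same factor (~4.98-fold) — characteristic of uncompetitive inhibition.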